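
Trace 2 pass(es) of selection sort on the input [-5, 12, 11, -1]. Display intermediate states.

Pass 1: Select minimum -5 at index 0, swap -> [-5, 12, 11, -1]
Pass 2: Select minimum -1 at index 3, swap -> [-5, -1, 11, 12]


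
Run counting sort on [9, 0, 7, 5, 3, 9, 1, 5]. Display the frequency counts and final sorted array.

Count array: [1, 1, 0, 1, 0, 2, 0, 1, 0, 2]
(count[i] = number of elements equal to i)
Cumulative count: [1, 2, 2, 3, 3, 5, 5, 6, 6, 8]
Sorted: [0, 1, 3, 5, 5, 7, 9, 9]


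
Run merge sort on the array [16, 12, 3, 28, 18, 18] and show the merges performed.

Divide and conquer:
  Merge [12] + [3] -> [3, 12]
  Merge [16] + [3, 12] -> [3, 12, 16]
  Merge [18] + [18] -> [18, 18]
  Merge [28] + [18, 18] -> [18, 18, 28]
  Merge [3, 12, 16] + [18, 18, 28] -> [3, 12, 16, 18, 18, 28]


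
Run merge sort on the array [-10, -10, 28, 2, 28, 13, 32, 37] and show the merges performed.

Divide and conquer:
  Merge [-10] + [-10] -> [-10, -10]
  Merge [28] + [2] -> [2, 28]
  Merge [-10, -10] + [2, 28] -> [-10, -10, 2, 28]
  Merge [28] + [13] -> [13, 28]
  Merge [32] + [37] -> [32, 37]
  Merge [13, 28] + [32, 37] -> [13, 28, 32, 37]
  Merge [-10, -10, 2, 28] + [13, 28, 32, 37] -> [-10, -10, 2, 13, 28, 28, 32, 37]


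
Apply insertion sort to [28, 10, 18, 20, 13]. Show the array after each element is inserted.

First element 28 is already 'sorted'
Insert 10: shifted 1 elements -> [10, 28, 18, 20, 13]
Insert 18: shifted 1 elements -> [10, 18, 28, 20, 13]
Insert 20: shifted 1 elements -> [10, 18, 20, 28, 13]
Insert 13: shifted 3 elements -> [10, 13, 18, 20, 28]


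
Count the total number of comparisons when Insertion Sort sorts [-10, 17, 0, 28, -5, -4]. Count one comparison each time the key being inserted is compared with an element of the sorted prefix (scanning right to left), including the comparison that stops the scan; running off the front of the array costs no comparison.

Insert 17: -10 <= 17 (stop) = 1 comparison(s) -> [-10, 17, 0, 28, -5, -4]
Insert 0: 17 > 0 (shift), -10 <= 0 (stop) = 2 comparison(s) -> [-10, 0, 17, 28, -5, -4]
Insert 28: 17 <= 28 (stop) = 1 comparison(s) -> [-10, 0, 17, 28, -5, -4]
Insert -5: 28 > -5 (shift), 17 > -5 (shift), 0 > -5 (shift), -10 <= -5 (stop) = 4 comparison(s) -> [-10, -5, 0, 17, 28, -4]
Insert -4: 28 > -4 (shift), 17 > -4 (shift), 0 > -4 (shift), -5 <= -4 (stop) = 4 comparison(s) -> [-10, -5, -4, 0, 17, 28]
Total comparisons: 1 + 2 + 1 + 4 + 4 = 12


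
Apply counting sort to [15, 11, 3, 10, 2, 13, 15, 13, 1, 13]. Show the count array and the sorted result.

Count array: [0, 1, 1, 1, 0, 0, 0, 0, 0, 0, 1, 1, 0, 3, 0, 2]
(count[i] = number of elements equal to i)
Cumulative count: [0, 1, 2, 3, 3, 3, 3, 3, 3, 3, 4, 5, 5, 8, 8, 10]
Sorted: [1, 2, 3, 10, 11, 13, 13, 13, 15, 15]


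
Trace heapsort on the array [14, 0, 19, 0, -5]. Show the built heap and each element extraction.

Build heap: [19, 0, 14, 0, -5]
Extract 19: [14, 0, -5, 0, 19]
Extract 14: [0, 0, -5, 14, 19]
Extract 0: [0, -5, 0, 14, 19]
Extract 0: [-5, 0, 0, 14, 19]


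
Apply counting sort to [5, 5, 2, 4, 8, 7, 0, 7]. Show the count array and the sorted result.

Count array: [1, 0, 1, 0, 1, 2, 0, 2, 1]
(count[i] = number of elements equal to i)
Cumulative count: [1, 1, 2, 2, 3, 5, 5, 7, 8]
Sorted: [0, 2, 4, 5, 5, 7, 7, 8]


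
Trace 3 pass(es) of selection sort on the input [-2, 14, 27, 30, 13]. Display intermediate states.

Pass 1: Select minimum -2 at index 0, swap -> [-2, 14, 27, 30, 13]
Pass 2: Select minimum 13 at index 4, swap -> [-2, 13, 27, 30, 14]
Pass 3: Select minimum 14 at index 4, swap -> [-2, 13, 14, 30, 27]


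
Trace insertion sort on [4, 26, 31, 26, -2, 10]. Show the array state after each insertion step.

First element 4 is already 'sorted'
Insert 26: shifted 0 elements -> [4, 26, 31, 26, -2, 10]
Insert 31: shifted 0 elements -> [4, 26, 31, 26, -2, 10]
Insert 26: shifted 1 elements -> [4, 26, 26, 31, -2, 10]
Insert -2: shifted 4 elements -> [-2, 4, 26, 26, 31, 10]
Insert 10: shifted 3 elements -> [-2, 4, 10, 26, 26, 31]


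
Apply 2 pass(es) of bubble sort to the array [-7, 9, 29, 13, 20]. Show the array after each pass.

After pass 1: [-7, 9, 13, 20, 29] (2 swaps)
After pass 2: [-7, 9, 13, 20, 29] (0 swaps)
Total swaps: 2


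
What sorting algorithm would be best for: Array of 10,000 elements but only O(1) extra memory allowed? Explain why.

Best choice: Heapsort
Reason: Heapsort rearranges the array in place using O(1) auxiliary space and still guarantees O(n log n) time; quicksort partitions in place but needs Theta(log n) stack space for recursion (O(n) in the worst case), and mergesort requires O(n) auxiliary space


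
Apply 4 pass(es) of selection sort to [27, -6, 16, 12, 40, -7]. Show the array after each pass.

Pass 1: Select minimum -7 at index 5, swap -> [-7, -6, 16, 12, 40, 27]
Pass 2: Select minimum -6 at index 1, swap -> [-7, -6, 16, 12, 40, 27]
Pass 3: Select minimum 12 at index 3, swap -> [-7, -6, 12, 16, 40, 27]
Pass 4: Select minimum 16 at index 3, swap -> [-7, -6, 12, 16, 40, 27]


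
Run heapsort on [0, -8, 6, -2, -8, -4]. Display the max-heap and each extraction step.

Build heap: [6, -2, 0, -8, -8, -4]
Extract 6: [0, -2, -4, -8, -8, 6]
Extract 0: [-2, -8, -4, -8, 0, 6]
Extract -2: [-4, -8, -8, -2, 0, 6]
Extract -4: [-8, -8, -4, -2, 0, 6]
Extract -8: [-8, -8, -4, -2, 0, 6]


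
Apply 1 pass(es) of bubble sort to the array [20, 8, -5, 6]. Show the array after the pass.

After pass 1: [8, -5, 6, 20] (3 swaps)
Total swaps: 3


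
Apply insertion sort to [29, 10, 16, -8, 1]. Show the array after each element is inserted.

First element 29 is already 'sorted'
Insert 10: shifted 1 elements -> [10, 29, 16, -8, 1]
Insert 16: shifted 1 elements -> [10, 16, 29, -8, 1]
Insert -8: shifted 3 elements -> [-8, 10, 16, 29, 1]
Insert 1: shifted 3 elements -> [-8, 1, 10, 16, 29]


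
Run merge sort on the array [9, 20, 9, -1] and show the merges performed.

Divide and conquer:
  Merge [9] + [20] -> [9, 20]
  Merge [9] + [-1] -> [-1, 9]
  Merge [9, 20] + [-1, 9] -> [-1, 9, 9, 20]


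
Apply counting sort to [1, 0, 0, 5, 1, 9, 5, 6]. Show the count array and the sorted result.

Count array: [2, 2, 0, 0, 0, 2, 1, 0, 0, 1]
(count[i] = number of elements equal to i)
Cumulative count: [2, 4, 4, 4, 4, 6, 7, 7, 7, 8]
Sorted: [0, 0, 1, 1, 5, 5, 6, 9]


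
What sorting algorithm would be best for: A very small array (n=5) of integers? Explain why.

Best choice: Insertion sort
Reason: For tiny inputs the O(n^2) overhead is negligible and insertion sort has minimal constant factors


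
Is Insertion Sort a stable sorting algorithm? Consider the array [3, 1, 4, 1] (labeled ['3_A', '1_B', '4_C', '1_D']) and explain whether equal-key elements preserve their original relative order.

Trace Insertion Sort on the labeled array (the key is the number; the letter only tracks identity):
  Insert 1_B at index 0: [1_B, 3_A, 4_C, 1_D]
  Insert 4_C at index 2: [1_B, 3_A, 4_C, 1_D]
  Insert 1_D at index 1: [1_B, 1_D, 3_A, 4_C]
Final order: [1_B, 1_D, 3_A, 4_C]
Equal keys:
  value 1: originally 1_B, 1_D; after sorting 1_B, 1_D -> order preserved
All equal keys kept their original relative order. Insertion Sort is stable: elements are shifted only while they are strictly greater than the key, so a key is inserted after any equal elements already placed.
Answer: Stable


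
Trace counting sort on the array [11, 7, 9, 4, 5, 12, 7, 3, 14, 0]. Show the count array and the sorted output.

Count array: [1, 0, 0, 1, 1, 1, 0, 2, 0, 1, 0, 1, 1, 0, 1]
(count[i] = number of elements equal to i)
Cumulative count: [1, 1, 1, 2, 3, 4, 4, 6, 6, 7, 7, 8, 9, 9, 10]
Sorted: [0, 3, 4, 5, 7, 7, 9, 11, 12, 14]


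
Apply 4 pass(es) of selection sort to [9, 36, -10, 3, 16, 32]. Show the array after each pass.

Pass 1: Select minimum -10 at index 2, swap -> [-10, 36, 9, 3, 16, 32]
Pass 2: Select minimum 3 at index 3, swap -> [-10, 3, 9, 36, 16, 32]
Pass 3: Select minimum 9 at index 2, swap -> [-10, 3, 9, 36, 16, 32]
Pass 4: Select minimum 16 at index 4, swap -> [-10, 3, 9, 16, 36, 32]


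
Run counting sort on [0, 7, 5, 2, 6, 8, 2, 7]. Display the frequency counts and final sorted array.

Count array: [1, 0, 2, 0, 0, 1, 1, 2, 1]
(count[i] = number of elements equal to i)
Cumulative count: [1, 1, 3, 3, 3, 4, 5, 7, 8]
Sorted: [0, 2, 2, 5, 6, 7, 7, 8]


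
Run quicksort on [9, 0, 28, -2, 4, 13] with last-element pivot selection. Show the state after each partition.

Partition 1: pivot=13 at index 4 -> [9, 0, -2, 4, 13, 28]
Partition 2: pivot=4 at index 2 -> [0, -2, 4, 9, 13, 28]
Partition 3: pivot=-2 at index 0 -> [-2, 0, 4, 9, 13, 28]


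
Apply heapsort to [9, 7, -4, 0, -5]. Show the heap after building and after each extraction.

Build heap: [9, 7, -4, 0, -5]
Extract 9: [7, 0, -4, -5, 9]
Extract 7: [0, -5, -4, 7, 9]
Extract 0: [-4, -5, 0, 7, 9]
Extract -4: [-5, -4, 0, 7, 9]


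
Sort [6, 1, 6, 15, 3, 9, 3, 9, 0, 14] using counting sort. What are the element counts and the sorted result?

Count array: [1, 1, 0, 2, 0, 0, 2, 0, 0, 2, 0, 0, 0, 0, 1, 1]
(count[i] = number of elements equal to i)
Cumulative count: [1, 2, 2, 4, 4, 4, 6, 6, 6, 8, 8, 8, 8, 8, 9, 10]
Sorted: [0, 1, 3, 3, 6, 6, 9, 9, 14, 15]


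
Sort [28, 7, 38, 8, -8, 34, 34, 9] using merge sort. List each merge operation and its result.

Divide and conquer:
  Merge [28] + [7] -> [7, 28]
  Merge [38] + [8] -> [8, 38]
  Merge [7, 28] + [8, 38] -> [7, 8, 28, 38]
  Merge [-8] + [34] -> [-8, 34]
  Merge [34] + [9] -> [9, 34]
  Merge [-8, 34] + [9, 34] -> [-8, 9, 34, 34]
  Merge [7, 8, 28, 38] + [-8, 9, 34, 34] -> [-8, 7, 8, 9, 28, 34, 34, 38]


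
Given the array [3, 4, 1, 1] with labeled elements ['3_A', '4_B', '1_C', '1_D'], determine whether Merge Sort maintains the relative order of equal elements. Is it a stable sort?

Trace Merge Sort on the labeled array (the key is the number; the letter only tracks identity):
  Merge [3_A] + [4_B] -> [3_A, 4_B]
  Merge [1_C] + [1_D] -> [1_C, 1_D]
  Merge [3_A, 4_B] + [1_C, 1_D] -> [1_C, 1_D, 3_A, 4_B]
Final order: [1_C, 1_D, 3_A, 4_B]
Equal keys:
  value 1: originally 1_C, 1_D; after sorting 1_C, 1_D -> order preserved
All equal keys kept their original relative order. Merge Sort is stable: when the heads of the two halves are equal the merge takes from the left half first.
Answer: Stable


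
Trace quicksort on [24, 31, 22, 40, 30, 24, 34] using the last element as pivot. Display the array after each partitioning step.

Partition 1: pivot=34 at index 5 -> [24, 31, 22, 30, 24, 34, 40]
Partition 2: pivot=24 at index 2 -> [24, 22, 24, 30, 31, 34, 40]
Partition 3: pivot=22 at index 0 -> [22, 24, 24, 30, 31, 34, 40]
Partition 4: pivot=31 at index 4 -> [22, 24, 24, 30, 31, 34, 40]


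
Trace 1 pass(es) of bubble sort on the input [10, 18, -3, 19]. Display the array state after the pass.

After pass 1: [10, -3, 18, 19] (1 swaps)
Total swaps: 1


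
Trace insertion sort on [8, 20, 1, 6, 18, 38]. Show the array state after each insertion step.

First element 8 is already 'sorted'
Insert 20: shifted 0 elements -> [8, 20, 1, 6, 18, 38]
Insert 1: shifted 2 elements -> [1, 8, 20, 6, 18, 38]
Insert 6: shifted 2 elements -> [1, 6, 8, 20, 18, 38]
Insert 18: shifted 1 elements -> [1, 6, 8, 18, 20, 38]
Insert 38: shifted 0 elements -> [1, 6, 8, 18, 20, 38]


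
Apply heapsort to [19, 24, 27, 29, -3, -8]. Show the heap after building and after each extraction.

Build heap: [29, 24, 27, 19, -3, -8]
Extract 29: [27, 24, -8, 19, -3, 29]
Extract 27: [24, 19, -8, -3, 27, 29]
Extract 24: [19, -3, -8, 24, 27, 29]
Extract 19: [-3, -8, 19, 24, 27, 29]
Extract -3: [-8, -3, 19, 24, 27, 29]


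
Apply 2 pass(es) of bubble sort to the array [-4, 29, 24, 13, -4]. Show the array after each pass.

After pass 1: [-4, 24, 13, -4, 29] (3 swaps)
After pass 2: [-4, 13, -4, 24, 29] (2 swaps)
Total swaps: 5


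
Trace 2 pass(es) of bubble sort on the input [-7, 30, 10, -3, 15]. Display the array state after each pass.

After pass 1: [-7, 10, -3, 15, 30] (3 swaps)
After pass 2: [-7, -3, 10, 15, 30] (1 swaps)
Total swaps: 4


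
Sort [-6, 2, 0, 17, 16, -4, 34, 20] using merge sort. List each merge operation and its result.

Divide and conquer:
  Merge [-6] + [2] -> [-6, 2]
  Merge [0] + [17] -> [0, 17]
  Merge [-6, 2] + [0, 17] -> [-6, 0, 2, 17]
  Merge [16] + [-4] -> [-4, 16]
  Merge [34] + [20] -> [20, 34]
  Merge [-4, 16] + [20, 34] -> [-4, 16, 20, 34]
  Merge [-6, 0, 2, 17] + [-4, 16, 20, 34] -> [-6, -4, 0, 2, 16, 17, 20, 34]


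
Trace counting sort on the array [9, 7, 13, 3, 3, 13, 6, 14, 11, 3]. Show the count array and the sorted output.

Count array: [0, 0, 0, 3, 0, 0, 1, 1, 0, 1, 0, 1, 0, 2, 1]
(count[i] = number of elements equal to i)
Cumulative count: [0, 0, 0, 3, 3, 3, 4, 5, 5, 6, 6, 7, 7, 9, 10]
Sorted: [3, 3, 3, 6, 7, 9, 11, 13, 13, 14]


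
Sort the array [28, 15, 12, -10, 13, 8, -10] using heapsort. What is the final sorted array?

Build heap: [28, 15, 12, -10, 13, 8, -10]
Extract 28: [15, 13, 12, -10, -10, 8, 28]
Extract 15: [13, 8, 12, -10, -10, 15, 28]
Extract 13: [12, 8, -10, -10, 13, 15, 28]
Extract 12: [8, -10, -10, 12, 13, 15, 28]
Extract 8: [-10, -10, 8, 12, 13, 15, 28]
Extract -10: [-10, -10, 8, 12, 13, 15, 28]


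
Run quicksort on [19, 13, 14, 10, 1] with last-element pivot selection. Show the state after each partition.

Partition 1: pivot=1 at index 0 -> [1, 13, 14, 10, 19]
Partition 2: pivot=19 at index 4 -> [1, 13, 14, 10, 19]
Partition 3: pivot=10 at index 1 -> [1, 10, 14, 13, 19]
Partition 4: pivot=13 at index 2 -> [1, 10, 13, 14, 19]


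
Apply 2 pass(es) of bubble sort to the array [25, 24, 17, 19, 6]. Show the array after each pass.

After pass 1: [24, 17, 19, 6, 25] (4 swaps)
After pass 2: [17, 19, 6, 24, 25] (3 swaps)
Total swaps: 7


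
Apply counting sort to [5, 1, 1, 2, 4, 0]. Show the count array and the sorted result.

Count array: [1, 2, 1, 0, 1, 1]
(count[i] = number of elements equal to i)
Cumulative count: [1, 3, 4, 4, 5, 6]
Sorted: [0, 1, 1, 2, 4, 5]


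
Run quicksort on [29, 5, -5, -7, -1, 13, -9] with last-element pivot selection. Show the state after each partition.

Partition 1: pivot=-9 at index 0 -> [-9, 5, -5, -7, -1, 13, 29]
Partition 2: pivot=29 at index 6 -> [-9, 5, -5, -7, -1, 13, 29]
Partition 3: pivot=13 at index 5 -> [-9, 5, -5, -7, -1, 13, 29]
Partition 4: pivot=-1 at index 3 -> [-9, -5, -7, -1, 5, 13, 29]
Partition 5: pivot=-7 at index 1 -> [-9, -7, -5, -1, 5, 13, 29]


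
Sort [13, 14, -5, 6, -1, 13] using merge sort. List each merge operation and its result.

Divide and conquer:
  Merge [14] + [-5] -> [-5, 14]
  Merge [13] + [-5, 14] -> [-5, 13, 14]
  Merge [-1] + [13] -> [-1, 13]
  Merge [6] + [-1, 13] -> [-1, 6, 13]
  Merge [-5, 13, 14] + [-1, 6, 13] -> [-5, -1, 6, 13, 13, 14]


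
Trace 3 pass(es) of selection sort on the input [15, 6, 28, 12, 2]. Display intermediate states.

Pass 1: Select minimum 2 at index 4, swap -> [2, 6, 28, 12, 15]
Pass 2: Select minimum 6 at index 1, swap -> [2, 6, 28, 12, 15]
Pass 3: Select minimum 12 at index 3, swap -> [2, 6, 12, 28, 15]


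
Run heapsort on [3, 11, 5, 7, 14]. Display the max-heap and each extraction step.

Build heap: [14, 11, 5, 7, 3]
Extract 14: [11, 7, 5, 3, 14]
Extract 11: [7, 3, 5, 11, 14]
Extract 7: [5, 3, 7, 11, 14]
Extract 5: [3, 5, 7, 11, 14]


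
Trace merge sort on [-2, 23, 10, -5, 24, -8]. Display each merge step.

Divide and conquer:
  Merge [23] + [10] -> [10, 23]
  Merge [-2] + [10, 23] -> [-2, 10, 23]
  Merge [24] + [-8] -> [-8, 24]
  Merge [-5] + [-8, 24] -> [-8, -5, 24]
  Merge [-2, 10, 23] + [-8, -5, 24] -> [-8, -5, -2, 10, 23, 24]


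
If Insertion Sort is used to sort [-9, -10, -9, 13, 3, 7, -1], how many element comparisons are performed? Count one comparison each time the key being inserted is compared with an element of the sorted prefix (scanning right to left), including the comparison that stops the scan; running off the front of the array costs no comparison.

Insert -10: -9 > -10 (shift), reached front = 1 comparison(s) -> [-10, -9, -9, 13, 3, 7, -1]
Insert -9: -9 <= -9 (stop) = 1 comparison(s) -> [-10, -9, -9, 13, 3, 7, -1]
Insert 13: -9 <= 13 (stop) = 1 comparison(s) -> [-10, -9, -9, 13, 3, 7, -1]
Insert 3: 13 > 3 (shift), -9 <= 3 (stop) = 2 comparison(s) -> [-10, -9, -9, 3, 13, 7, -1]
Insert 7: 13 > 7 (shift), 3 <= 7 (stop) = 2 comparison(s) -> [-10, -9, -9, 3, 7, 13, -1]
Insert -1: 13 > -1 (shift), 7 > -1 (shift), 3 > -1 (shift), -9 <= -1 (stop) = 4 comparison(s) -> [-10, -9, -9, -1, 3, 7, 13]
Total comparisons: 1 + 1 + 1 + 2 + 2 + 4 = 11


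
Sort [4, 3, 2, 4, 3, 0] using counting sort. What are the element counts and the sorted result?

Count array: [1, 0, 1, 2, 2]
(count[i] = number of elements equal to i)
Cumulative count: [1, 1, 2, 4, 6]
Sorted: [0, 2, 3, 3, 4, 4]


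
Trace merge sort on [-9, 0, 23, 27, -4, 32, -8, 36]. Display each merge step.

Divide and conquer:
  Merge [-9] + [0] -> [-9, 0]
  Merge [23] + [27] -> [23, 27]
  Merge [-9, 0] + [23, 27] -> [-9, 0, 23, 27]
  Merge [-4] + [32] -> [-4, 32]
  Merge [-8] + [36] -> [-8, 36]
  Merge [-4, 32] + [-8, 36] -> [-8, -4, 32, 36]
  Merge [-9, 0, 23, 27] + [-8, -4, 32, 36] -> [-9, -8, -4, 0, 23, 27, 32, 36]


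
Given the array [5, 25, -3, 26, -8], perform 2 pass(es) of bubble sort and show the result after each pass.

After pass 1: [5, -3, 25, -8, 26] (2 swaps)
After pass 2: [-3, 5, -8, 25, 26] (2 swaps)
Total swaps: 4


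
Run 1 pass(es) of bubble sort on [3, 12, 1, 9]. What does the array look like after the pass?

After pass 1: [3, 1, 9, 12] (2 swaps)
Total swaps: 2


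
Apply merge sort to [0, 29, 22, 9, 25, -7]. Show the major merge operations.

Divide and conquer:
  Merge [29] + [22] -> [22, 29]
  Merge [0] + [22, 29] -> [0, 22, 29]
  Merge [25] + [-7] -> [-7, 25]
  Merge [9] + [-7, 25] -> [-7, 9, 25]
  Merge [0, 22, 29] + [-7, 9, 25] -> [-7, 0, 9, 22, 25, 29]


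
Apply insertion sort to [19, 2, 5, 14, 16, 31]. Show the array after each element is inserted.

First element 19 is already 'sorted'
Insert 2: shifted 1 elements -> [2, 19, 5, 14, 16, 31]
Insert 5: shifted 1 elements -> [2, 5, 19, 14, 16, 31]
Insert 14: shifted 1 elements -> [2, 5, 14, 19, 16, 31]
Insert 16: shifted 1 elements -> [2, 5, 14, 16, 19, 31]
Insert 31: shifted 0 elements -> [2, 5, 14, 16, 19, 31]


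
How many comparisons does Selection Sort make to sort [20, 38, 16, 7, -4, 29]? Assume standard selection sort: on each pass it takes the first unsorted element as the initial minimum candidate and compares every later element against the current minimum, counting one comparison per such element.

Pass 1: scan indices 1..5 for the minimum = 5 comparison(s); min is -4, place at index 0 -> [-4, 38, 16, 7, 20, 29]
Pass 2: scan indices 2..5 for the minimum = 4 comparison(s); min is 7, place at index 1 -> [-4, 7, 16, 38, 20, 29]
Pass 3: scan indices 3..5 for the minimum = 3 comparison(s); min is 16, place at index 2 -> [-4, 7, 16, 38, 20, 29]
Pass 4: scan indices 4..5 for the minimum = 2 comparison(s); min is 20, place at index 3 -> [-4, 7, 16, 20, 38, 29]
Pass 5: scan indices 5..5 for the minimum = 1 comparison(s); min is 29, place at index 4 -> [-4, 7, 16, 20, 29, 38]
Selection sort always scans the whole unsorted suffix, so the count is (n-1) + (n-2) + ... + 1 = n(n-1)/2 = 6*5/2 = 15 regardless of the input order.
Total comparisons: 5 + 4 + 3 + 2 + 1 = 15


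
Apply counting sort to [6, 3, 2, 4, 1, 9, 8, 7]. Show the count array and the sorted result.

Count array: [0, 1, 1, 1, 1, 0, 1, 1, 1, 1]
(count[i] = number of elements equal to i)
Cumulative count: [0, 1, 2, 3, 4, 4, 5, 6, 7, 8]
Sorted: [1, 2, 3, 4, 6, 7, 8, 9]


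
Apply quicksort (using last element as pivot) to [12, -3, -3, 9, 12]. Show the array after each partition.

Partition 1: pivot=12 at index 4 -> [12, -3, -3, 9, 12]
Partition 2: pivot=9 at index 2 -> [-3, -3, 9, 12, 12]
Partition 3: pivot=-3 at index 1 -> [-3, -3, 9, 12, 12]


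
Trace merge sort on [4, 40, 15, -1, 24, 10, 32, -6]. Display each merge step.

Divide and conquer:
  Merge [4] + [40] -> [4, 40]
  Merge [15] + [-1] -> [-1, 15]
  Merge [4, 40] + [-1, 15] -> [-1, 4, 15, 40]
  Merge [24] + [10] -> [10, 24]
  Merge [32] + [-6] -> [-6, 32]
  Merge [10, 24] + [-6, 32] -> [-6, 10, 24, 32]
  Merge [-1, 4, 15, 40] + [-6, 10, 24, 32] -> [-6, -1, 4, 10, 15, 24, 32, 40]


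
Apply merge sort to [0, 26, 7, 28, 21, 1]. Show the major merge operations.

Divide and conquer:
  Merge [26] + [7] -> [7, 26]
  Merge [0] + [7, 26] -> [0, 7, 26]
  Merge [21] + [1] -> [1, 21]
  Merge [28] + [1, 21] -> [1, 21, 28]
  Merge [0, 7, 26] + [1, 21, 28] -> [0, 1, 7, 21, 26, 28]


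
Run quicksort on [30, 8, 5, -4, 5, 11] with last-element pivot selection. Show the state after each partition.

Partition 1: pivot=11 at index 4 -> [8, 5, -4, 5, 11, 30]
Partition 2: pivot=5 at index 2 -> [5, -4, 5, 8, 11, 30]
Partition 3: pivot=-4 at index 0 -> [-4, 5, 5, 8, 11, 30]


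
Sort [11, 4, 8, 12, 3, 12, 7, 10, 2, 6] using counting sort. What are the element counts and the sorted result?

Count array: [0, 0, 1, 1, 1, 0, 1, 1, 1, 0, 1, 1, 2]
(count[i] = number of elements equal to i)
Cumulative count: [0, 0, 1, 2, 3, 3, 4, 5, 6, 6, 7, 8, 10]
Sorted: [2, 3, 4, 6, 7, 8, 10, 11, 12, 12]


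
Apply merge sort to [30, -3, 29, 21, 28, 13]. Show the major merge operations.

Divide and conquer:
  Merge [-3] + [29] -> [-3, 29]
  Merge [30] + [-3, 29] -> [-3, 29, 30]
  Merge [28] + [13] -> [13, 28]
  Merge [21] + [13, 28] -> [13, 21, 28]
  Merge [-3, 29, 30] + [13, 21, 28] -> [-3, 13, 21, 28, 29, 30]


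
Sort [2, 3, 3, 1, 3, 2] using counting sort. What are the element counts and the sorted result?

Count array: [0, 1, 2, 3]
(count[i] = number of elements equal to i)
Cumulative count: [0, 1, 3, 6]
Sorted: [1, 2, 2, 3, 3, 3]


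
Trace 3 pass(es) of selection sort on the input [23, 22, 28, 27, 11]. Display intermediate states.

Pass 1: Select minimum 11 at index 4, swap -> [11, 22, 28, 27, 23]
Pass 2: Select minimum 22 at index 1, swap -> [11, 22, 28, 27, 23]
Pass 3: Select minimum 23 at index 4, swap -> [11, 22, 23, 27, 28]


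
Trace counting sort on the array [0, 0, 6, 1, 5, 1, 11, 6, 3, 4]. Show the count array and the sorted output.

Count array: [2, 2, 0, 1, 1, 1, 2, 0, 0, 0, 0, 1]
(count[i] = number of elements equal to i)
Cumulative count: [2, 4, 4, 5, 6, 7, 9, 9, 9, 9, 9, 10]
Sorted: [0, 0, 1, 1, 3, 4, 5, 6, 6, 11]


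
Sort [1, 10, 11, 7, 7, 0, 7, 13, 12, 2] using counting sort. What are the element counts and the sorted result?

Count array: [1, 1, 1, 0, 0, 0, 0, 3, 0, 0, 1, 1, 1, 1]
(count[i] = number of elements equal to i)
Cumulative count: [1, 2, 3, 3, 3, 3, 3, 6, 6, 6, 7, 8, 9, 10]
Sorted: [0, 1, 2, 7, 7, 7, 10, 11, 12, 13]


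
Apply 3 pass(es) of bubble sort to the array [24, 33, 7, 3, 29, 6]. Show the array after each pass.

After pass 1: [24, 7, 3, 29, 6, 33] (4 swaps)
After pass 2: [7, 3, 24, 6, 29, 33] (3 swaps)
After pass 3: [3, 7, 6, 24, 29, 33] (2 swaps)
Total swaps: 9


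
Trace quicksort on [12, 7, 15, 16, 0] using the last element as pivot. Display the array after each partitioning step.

Partition 1: pivot=0 at index 0 -> [0, 7, 15, 16, 12]
Partition 2: pivot=12 at index 2 -> [0, 7, 12, 16, 15]
Partition 3: pivot=15 at index 3 -> [0, 7, 12, 15, 16]


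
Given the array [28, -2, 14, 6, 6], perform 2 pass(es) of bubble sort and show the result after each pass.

After pass 1: [-2, 14, 6, 6, 28] (4 swaps)
After pass 2: [-2, 6, 6, 14, 28] (2 swaps)
Total swaps: 6


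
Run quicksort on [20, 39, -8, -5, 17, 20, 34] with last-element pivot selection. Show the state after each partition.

Partition 1: pivot=34 at index 5 -> [20, -8, -5, 17, 20, 34, 39]
Partition 2: pivot=20 at index 4 -> [20, -8, -5, 17, 20, 34, 39]
Partition 3: pivot=17 at index 2 -> [-8, -5, 17, 20, 20, 34, 39]
Partition 4: pivot=-5 at index 1 -> [-8, -5, 17, 20, 20, 34, 39]


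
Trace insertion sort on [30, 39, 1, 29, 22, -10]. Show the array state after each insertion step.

First element 30 is already 'sorted'
Insert 39: shifted 0 elements -> [30, 39, 1, 29, 22, -10]
Insert 1: shifted 2 elements -> [1, 30, 39, 29, 22, -10]
Insert 29: shifted 2 elements -> [1, 29, 30, 39, 22, -10]
Insert 22: shifted 3 elements -> [1, 22, 29, 30, 39, -10]
Insert -10: shifted 5 elements -> [-10, 1, 22, 29, 30, 39]


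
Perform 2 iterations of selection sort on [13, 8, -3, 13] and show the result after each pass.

Pass 1: Select minimum -3 at index 2, swap -> [-3, 8, 13, 13]
Pass 2: Select minimum 8 at index 1, swap -> [-3, 8, 13, 13]


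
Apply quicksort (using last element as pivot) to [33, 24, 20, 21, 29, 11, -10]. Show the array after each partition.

Partition 1: pivot=-10 at index 0 -> [-10, 24, 20, 21, 29, 11, 33]
Partition 2: pivot=33 at index 6 -> [-10, 24, 20, 21, 29, 11, 33]
Partition 3: pivot=11 at index 1 -> [-10, 11, 20, 21, 29, 24, 33]
Partition 4: pivot=24 at index 4 -> [-10, 11, 20, 21, 24, 29, 33]
Partition 5: pivot=21 at index 3 -> [-10, 11, 20, 21, 24, 29, 33]


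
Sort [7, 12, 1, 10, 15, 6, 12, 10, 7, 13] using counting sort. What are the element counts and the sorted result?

Count array: [0, 1, 0, 0, 0, 0, 1, 2, 0, 0, 2, 0, 2, 1, 0, 1]
(count[i] = number of elements equal to i)
Cumulative count: [0, 1, 1, 1, 1, 1, 2, 4, 4, 4, 6, 6, 8, 9, 9, 10]
Sorted: [1, 6, 7, 7, 10, 10, 12, 12, 13, 15]


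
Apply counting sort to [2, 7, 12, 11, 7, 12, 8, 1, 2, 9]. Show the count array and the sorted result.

Count array: [0, 1, 2, 0, 0, 0, 0, 2, 1, 1, 0, 1, 2]
(count[i] = number of elements equal to i)
Cumulative count: [0, 1, 3, 3, 3, 3, 3, 5, 6, 7, 7, 8, 10]
Sorted: [1, 2, 2, 7, 7, 8, 9, 11, 12, 12]


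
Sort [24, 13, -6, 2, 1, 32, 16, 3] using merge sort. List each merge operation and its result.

Divide and conquer:
  Merge [24] + [13] -> [13, 24]
  Merge [-6] + [2] -> [-6, 2]
  Merge [13, 24] + [-6, 2] -> [-6, 2, 13, 24]
  Merge [1] + [32] -> [1, 32]
  Merge [16] + [3] -> [3, 16]
  Merge [1, 32] + [3, 16] -> [1, 3, 16, 32]
  Merge [-6, 2, 13, 24] + [1, 3, 16, 32] -> [-6, 1, 2, 3, 13, 16, 24, 32]


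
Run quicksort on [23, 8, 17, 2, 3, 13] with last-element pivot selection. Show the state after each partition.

Partition 1: pivot=13 at index 3 -> [8, 2, 3, 13, 17, 23]
Partition 2: pivot=3 at index 1 -> [2, 3, 8, 13, 17, 23]
Partition 3: pivot=23 at index 5 -> [2, 3, 8, 13, 17, 23]


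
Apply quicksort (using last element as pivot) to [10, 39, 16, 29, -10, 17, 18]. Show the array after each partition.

Partition 1: pivot=18 at index 4 -> [10, 16, -10, 17, 18, 29, 39]
Partition 2: pivot=17 at index 3 -> [10, 16, -10, 17, 18, 29, 39]
Partition 3: pivot=-10 at index 0 -> [-10, 16, 10, 17, 18, 29, 39]
Partition 4: pivot=10 at index 1 -> [-10, 10, 16, 17, 18, 29, 39]
Partition 5: pivot=39 at index 6 -> [-10, 10, 16, 17, 18, 29, 39]


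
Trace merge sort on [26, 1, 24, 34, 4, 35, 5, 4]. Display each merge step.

Divide and conquer:
  Merge [26] + [1] -> [1, 26]
  Merge [24] + [34] -> [24, 34]
  Merge [1, 26] + [24, 34] -> [1, 24, 26, 34]
  Merge [4] + [35] -> [4, 35]
  Merge [5] + [4] -> [4, 5]
  Merge [4, 35] + [4, 5] -> [4, 4, 5, 35]
  Merge [1, 24, 26, 34] + [4, 4, 5, 35] -> [1, 4, 4, 5, 24, 26, 34, 35]


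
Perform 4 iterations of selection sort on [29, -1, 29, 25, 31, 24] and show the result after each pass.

Pass 1: Select minimum -1 at index 1, swap -> [-1, 29, 29, 25, 31, 24]
Pass 2: Select minimum 24 at index 5, swap -> [-1, 24, 29, 25, 31, 29]
Pass 3: Select minimum 25 at index 3, swap -> [-1, 24, 25, 29, 31, 29]
Pass 4: Select minimum 29 at index 3, swap -> [-1, 24, 25, 29, 31, 29]


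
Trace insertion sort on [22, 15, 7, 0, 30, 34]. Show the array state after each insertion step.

First element 22 is already 'sorted'
Insert 15: shifted 1 elements -> [15, 22, 7, 0, 30, 34]
Insert 7: shifted 2 elements -> [7, 15, 22, 0, 30, 34]
Insert 0: shifted 3 elements -> [0, 7, 15, 22, 30, 34]
Insert 30: shifted 0 elements -> [0, 7, 15, 22, 30, 34]
Insert 34: shifted 0 elements -> [0, 7, 15, 22, 30, 34]


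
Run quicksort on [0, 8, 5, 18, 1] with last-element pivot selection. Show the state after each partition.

Partition 1: pivot=1 at index 1 -> [0, 1, 5, 18, 8]
Partition 2: pivot=8 at index 3 -> [0, 1, 5, 8, 18]


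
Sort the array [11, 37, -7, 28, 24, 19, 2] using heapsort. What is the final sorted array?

Build heap: [37, 28, 19, 11, 24, -7, 2]
Extract 37: [28, 24, 19, 11, 2, -7, 37]
Extract 28: [24, 11, 19, -7, 2, 28, 37]
Extract 24: [19, 11, 2, -7, 24, 28, 37]
Extract 19: [11, -7, 2, 19, 24, 28, 37]
Extract 11: [2, -7, 11, 19, 24, 28, 37]
Extract 2: [-7, 2, 11, 19, 24, 28, 37]


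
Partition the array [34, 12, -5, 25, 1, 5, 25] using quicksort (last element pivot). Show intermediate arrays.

Partition 1: pivot=25 at index 5 -> [12, -5, 25, 1, 5, 25, 34]
Partition 2: pivot=5 at index 2 -> [-5, 1, 5, 12, 25, 25, 34]
Partition 3: pivot=1 at index 1 -> [-5, 1, 5, 12, 25, 25, 34]
Partition 4: pivot=25 at index 4 -> [-5, 1, 5, 12, 25, 25, 34]


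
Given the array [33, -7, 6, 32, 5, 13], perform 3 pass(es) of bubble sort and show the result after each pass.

After pass 1: [-7, 6, 32, 5, 13, 33] (5 swaps)
After pass 2: [-7, 6, 5, 13, 32, 33] (2 swaps)
After pass 3: [-7, 5, 6, 13, 32, 33] (1 swaps)
Total swaps: 8


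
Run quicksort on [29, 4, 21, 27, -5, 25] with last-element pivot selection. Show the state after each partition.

Partition 1: pivot=25 at index 3 -> [4, 21, -5, 25, 29, 27]
Partition 2: pivot=-5 at index 0 -> [-5, 21, 4, 25, 29, 27]
Partition 3: pivot=4 at index 1 -> [-5, 4, 21, 25, 29, 27]
Partition 4: pivot=27 at index 4 -> [-5, 4, 21, 25, 27, 29]


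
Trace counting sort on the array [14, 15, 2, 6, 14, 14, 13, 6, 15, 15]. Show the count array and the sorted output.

Count array: [0, 0, 1, 0, 0, 0, 2, 0, 0, 0, 0, 0, 0, 1, 3, 3]
(count[i] = number of elements equal to i)
Cumulative count: [0, 0, 1, 1, 1, 1, 3, 3, 3, 3, 3, 3, 3, 4, 7, 10]
Sorted: [2, 6, 6, 13, 14, 14, 14, 15, 15, 15]


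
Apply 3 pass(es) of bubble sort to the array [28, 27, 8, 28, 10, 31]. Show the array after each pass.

After pass 1: [27, 8, 28, 10, 28, 31] (3 swaps)
After pass 2: [8, 27, 10, 28, 28, 31] (2 swaps)
After pass 3: [8, 10, 27, 28, 28, 31] (1 swaps)
Total swaps: 6


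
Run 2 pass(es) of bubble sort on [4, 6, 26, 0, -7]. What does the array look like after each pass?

After pass 1: [4, 6, 0, -7, 26] (2 swaps)
After pass 2: [4, 0, -7, 6, 26] (2 swaps)
Total swaps: 4


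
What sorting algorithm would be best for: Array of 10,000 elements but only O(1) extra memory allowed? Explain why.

Best choice: Heapsort
Reason: Heapsort rearranges the array in place using O(1) auxiliary space and still guarantees O(n log n) time; quicksort partitions in place but needs Theta(log n) stack space for recursion (O(n) in the worst case), and mergesort requires O(n) auxiliary space


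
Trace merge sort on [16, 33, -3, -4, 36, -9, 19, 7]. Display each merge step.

Divide and conquer:
  Merge [16] + [33] -> [16, 33]
  Merge [-3] + [-4] -> [-4, -3]
  Merge [16, 33] + [-4, -3] -> [-4, -3, 16, 33]
  Merge [36] + [-9] -> [-9, 36]
  Merge [19] + [7] -> [7, 19]
  Merge [-9, 36] + [7, 19] -> [-9, 7, 19, 36]
  Merge [-4, -3, 16, 33] + [-9, 7, 19, 36] -> [-9, -4, -3, 7, 16, 19, 33, 36]


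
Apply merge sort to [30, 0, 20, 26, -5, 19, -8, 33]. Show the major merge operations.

Divide and conquer:
  Merge [30] + [0] -> [0, 30]
  Merge [20] + [26] -> [20, 26]
  Merge [0, 30] + [20, 26] -> [0, 20, 26, 30]
  Merge [-5] + [19] -> [-5, 19]
  Merge [-8] + [33] -> [-8, 33]
  Merge [-5, 19] + [-8, 33] -> [-8, -5, 19, 33]
  Merge [0, 20, 26, 30] + [-8, -5, 19, 33] -> [-8, -5, 0, 19, 20, 26, 30, 33]


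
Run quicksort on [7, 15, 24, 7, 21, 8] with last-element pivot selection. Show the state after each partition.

Partition 1: pivot=8 at index 2 -> [7, 7, 8, 15, 21, 24]
Partition 2: pivot=7 at index 1 -> [7, 7, 8, 15, 21, 24]
Partition 3: pivot=24 at index 5 -> [7, 7, 8, 15, 21, 24]
Partition 4: pivot=21 at index 4 -> [7, 7, 8, 15, 21, 24]


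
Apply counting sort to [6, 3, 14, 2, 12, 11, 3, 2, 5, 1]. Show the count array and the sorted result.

Count array: [0, 1, 2, 2, 0, 1, 1, 0, 0, 0, 0, 1, 1, 0, 1]
(count[i] = number of elements equal to i)
Cumulative count: [0, 1, 3, 5, 5, 6, 7, 7, 7, 7, 7, 8, 9, 9, 10]
Sorted: [1, 2, 2, 3, 3, 5, 6, 11, 12, 14]


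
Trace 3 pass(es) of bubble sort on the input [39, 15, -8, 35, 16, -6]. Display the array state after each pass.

After pass 1: [15, -8, 35, 16, -6, 39] (5 swaps)
After pass 2: [-8, 15, 16, -6, 35, 39] (3 swaps)
After pass 3: [-8, 15, -6, 16, 35, 39] (1 swaps)
Total swaps: 9


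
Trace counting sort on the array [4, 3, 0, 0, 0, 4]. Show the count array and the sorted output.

Count array: [3, 0, 0, 1, 2]
(count[i] = number of elements equal to i)
Cumulative count: [3, 3, 3, 4, 6]
Sorted: [0, 0, 0, 3, 4, 4]


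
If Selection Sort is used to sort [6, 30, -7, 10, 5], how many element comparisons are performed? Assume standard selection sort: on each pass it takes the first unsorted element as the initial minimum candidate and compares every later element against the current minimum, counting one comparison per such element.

Pass 1: scan indices 1..4 for the minimum = 4 comparison(s); min is -7, place at index 0 -> [-7, 30, 6, 10, 5]
Pass 2: scan indices 2..4 for the minimum = 3 comparison(s); min is 5, place at index 1 -> [-7, 5, 6, 10, 30]
Pass 3: scan indices 3..4 for the minimum = 2 comparison(s); min is 6, place at index 2 -> [-7, 5, 6, 10, 30]
Pass 4: scan indices 4..4 for the minimum = 1 comparison(s); min is 10, place at index 3 -> [-7, 5, 6, 10, 30]
Selection sort always scans the whole unsorted suffix, so the count is (n-1) + (n-2) + ... + 1 = n(n-1)/2 = 5*4/2 = 10 regardless of the input order.
Total comparisons: 4 + 3 + 2 + 1 = 10


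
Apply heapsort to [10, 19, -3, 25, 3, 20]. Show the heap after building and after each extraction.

Build heap: [25, 19, 20, 10, 3, -3]
Extract 25: [20, 19, -3, 10, 3, 25]
Extract 20: [19, 10, -3, 3, 20, 25]
Extract 19: [10, 3, -3, 19, 20, 25]
Extract 10: [3, -3, 10, 19, 20, 25]
Extract 3: [-3, 3, 10, 19, 20, 25]


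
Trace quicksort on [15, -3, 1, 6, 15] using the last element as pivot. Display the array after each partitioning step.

Partition 1: pivot=15 at index 4 -> [15, -3, 1, 6, 15]
Partition 2: pivot=6 at index 2 -> [-3, 1, 6, 15, 15]
Partition 3: pivot=1 at index 1 -> [-3, 1, 6, 15, 15]


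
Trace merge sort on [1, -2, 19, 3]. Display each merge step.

Divide and conquer:
  Merge [1] + [-2] -> [-2, 1]
  Merge [19] + [3] -> [3, 19]
  Merge [-2, 1] + [3, 19] -> [-2, 1, 3, 19]


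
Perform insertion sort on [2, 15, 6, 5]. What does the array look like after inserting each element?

First element 2 is already 'sorted'
Insert 15: shifted 0 elements -> [2, 15, 6, 5]
Insert 6: shifted 1 elements -> [2, 6, 15, 5]
Insert 5: shifted 2 elements -> [2, 5, 6, 15]


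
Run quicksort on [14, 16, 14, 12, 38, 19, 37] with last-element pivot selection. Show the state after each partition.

Partition 1: pivot=37 at index 5 -> [14, 16, 14, 12, 19, 37, 38]
Partition 2: pivot=19 at index 4 -> [14, 16, 14, 12, 19, 37, 38]
Partition 3: pivot=12 at index 0 -> [12, 16, 14, 14, 19, 37, 38]
Partition 4: pivot=14 at index 2 -> [12, 14, 14, 16, 19, 37, 38]


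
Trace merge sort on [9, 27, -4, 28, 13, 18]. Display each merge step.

Divide and conquer:
  Merge [27] + [-4] -> [-4, 27]
  Merge [9] + [-4, 27] -> [-4, 9, 27]
  Merge [13] + [18] -> [13, 18]
  Merge [28] + [13, 18] -> [13, 18, 28]
  Merge [-4, 9, 27] + [13, 18, 28] -> [-4, 9, 13, 18, 27, 28]


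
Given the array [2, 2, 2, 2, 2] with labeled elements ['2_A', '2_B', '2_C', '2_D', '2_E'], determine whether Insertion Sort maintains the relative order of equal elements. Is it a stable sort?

Trace Insertion Sort on the labeled array (the key is the number; the letter only tracks identity):
  Insert 2_B at index 1: [2_A, 2_B, 2_C, 2_D, 2_E]
  Insert 2_C at index 2: [2_A, 2_B, 2_C, 2_D, 2_E]
  Insert 2_D at index 3: [2_A, 2_B, 2_C, 2_D, 2_E]
  Insert 2_E at index 4: [2_A, 2_B, 2_C, 2_D, 2_E]
Final order: [2_A, 2_B, 2_C, 2_D, 2_E]
Equal keys:
  value 2: originally 2_A, 2_B, 2_C, 2_D, 2_E; after sorting 2_A, 2_B, 2_C, 2_D, 2_E -> order preserved
All equal keys kept their original relative order. Insertion Sort is stable: elements are shifted only while they are strictly greater than the key, so a key is inserted after any equal elements already placed.
Answer: Stable


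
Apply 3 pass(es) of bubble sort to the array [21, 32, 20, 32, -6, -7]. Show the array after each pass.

After pass 1: [21, 20, 32, -6, -7, 32] (3 swaps)
After pass 2: [20, 21, -6, -7, 32, 32] (3 swaps)
After pass 3: [20, -6, -7, 21, 32, 32] (2 swaps)
Total swaps: 8


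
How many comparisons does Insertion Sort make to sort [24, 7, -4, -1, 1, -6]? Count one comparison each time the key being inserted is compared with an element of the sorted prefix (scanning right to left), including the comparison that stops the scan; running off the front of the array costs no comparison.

Insert 7: 24 > 7 (shift), reached front = 1 comparison(s) -> [7, 24, -4, -1, 1, -6]
Insert -4: 24 > -4 (shift), 7 > -4 (shift), reached front = 2 comparison(s) -> [-4, 7, 24, -1, 1, -6]
Insert -1: 24 > -1 (shift), 7 > -1 (shift), -4 <= -1 (stop) = 3 comparison(s) -> [-4, -1, 7, 24, 1, -6]
Insert 1: 24 > 1 (shift), 7 > 1 (shift), -1 <= 1 (stop) = 3 comparison(s) -> [-4, -1, 1, 7, 24, -6]
Insert -6: 24 > -6 (shift), 7 > -6 (shift), 1 > -6 (shift), -1 > -6 (shift), -4 > -6 (shift), reached front = 5 comparison(s) -> [-6, -4, -1, 1, 7, 24]
Total comparisons: 1 + 2 + 3 + 3 + 5 = 14


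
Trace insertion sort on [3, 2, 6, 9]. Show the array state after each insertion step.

First element 3 is already 'sorted'
Insert 2: shifted 1 elements -> [2, 3, 6, 9]
Insert 6: shifted 0 elements -> [2, 3, 6, 9]
Insert 9: shifted 0 elements -> [2, 3, 6, 9]


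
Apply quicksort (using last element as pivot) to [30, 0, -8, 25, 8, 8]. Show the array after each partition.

Partition 1: pivot=8 at index 3 -> [0, -8, 8, 8, 30, 25]
Partition 2: pivot=8 at index 2 -> [0, -8, 8, 8, 30, 25]
Partition 3: pivot=-8 at index 0 -> [-8, 0, 8, 8, 30, 25]
Partition 4: pivot=25 at index 4 -> [-8, 0, 8, 8, 25, 30]


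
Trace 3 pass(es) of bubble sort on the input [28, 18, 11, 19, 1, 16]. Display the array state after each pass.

After pass 1: [18, 11, 19, 1, 16, 28] (5 swaps)
After pass 2: [11, 18, 1, 16, 19, 28] (3 swaps)
After pass 3: [11, 1, 16, 18, 19, 28] (2 swaps)
Total swaps: 10


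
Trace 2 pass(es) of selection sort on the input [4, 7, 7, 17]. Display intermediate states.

Pass 1: Select minimum 4 at index 0, swap -> [4, 7, 7, 17]
Pass 2: Select minimum 7 at index 1, swap -> [4, 7, 7, 17]


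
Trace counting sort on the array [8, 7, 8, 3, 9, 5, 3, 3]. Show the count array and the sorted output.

Count array: [0, 0, 0, 3, 0, 1, 0, 1, 2, 1]
(count[i] = number of elements equal to i)
Cumulative count: [0, 0, 0, 3, 3, 4, 4, 5, 7, 8]
Sorted: [3, 3, 3, 5, 7, 8, 8, 9]


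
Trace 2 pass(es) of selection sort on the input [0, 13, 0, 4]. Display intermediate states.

Pass 1: Select minimum 0 at index 0, swap -> [0, 13, 0, 4]
Pass 2: Select minimum 0 at index 2, swap -> [0, 0, 13, 4]


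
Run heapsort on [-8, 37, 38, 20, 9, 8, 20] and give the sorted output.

Build heap: [38, 37, 20, 20, 9, 8, -8]
Extract 38: [37, 20, 20, -8, 9, 8, 38]
Extract 37: [20, 9, 20, -8, 8, 37, 38]
Extract 20: [20, 9, 8, -8, 20, 37, 38]
Extract 20: [9, -8, 8, 20, 20, 37, 38]
Extract 9: [8, -8, 9, 20, 20, 37, 38]
Extract 8: [-8, 8, 9, 20, 20, 37, 38]


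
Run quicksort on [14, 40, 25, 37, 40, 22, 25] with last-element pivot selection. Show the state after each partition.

Partition 1: pivot=25 at index 3 -> [14, 25, 22, 25, 40, 40, 37]
Partition 2: pivot=22 at index 1 -> [14, 22, 25, 25, 40, 40, 37]
Partition 3: pivot=37 at index 4 -> [14, 22, 25, 25, 37, 40, 40]
Partition 4: pivot=40 at index 6 -> [14, 22, 25, 25, 37, 40, 40]
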